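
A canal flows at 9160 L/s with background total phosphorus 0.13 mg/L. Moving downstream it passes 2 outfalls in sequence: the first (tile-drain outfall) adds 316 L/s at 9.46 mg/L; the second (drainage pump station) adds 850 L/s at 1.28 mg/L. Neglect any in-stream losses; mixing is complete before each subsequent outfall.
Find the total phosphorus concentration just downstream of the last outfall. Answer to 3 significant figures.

0.510 mg/L

Outfall 1: combined Q = 9476 L/s; C = (9160·0.1300 + 316.0·9.460)/9476 = 0.4411 mg/L.
Outfall 2: combined Q = 10330 L/s; C = (9476·0.4411 + 850.0·1.280)/10330 = 0.5102 mg/L.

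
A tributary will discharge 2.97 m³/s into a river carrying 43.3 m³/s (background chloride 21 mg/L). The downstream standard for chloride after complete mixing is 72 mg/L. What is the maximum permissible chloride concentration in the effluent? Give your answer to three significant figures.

At the limit, (Qr·Cr + Qe·Cₑ)/(Qr + Qe) = 72:
Cₑ = (46.27·72 − 43.30·21.00) / 2.970 = 815.5 mg/L.

816 mg/L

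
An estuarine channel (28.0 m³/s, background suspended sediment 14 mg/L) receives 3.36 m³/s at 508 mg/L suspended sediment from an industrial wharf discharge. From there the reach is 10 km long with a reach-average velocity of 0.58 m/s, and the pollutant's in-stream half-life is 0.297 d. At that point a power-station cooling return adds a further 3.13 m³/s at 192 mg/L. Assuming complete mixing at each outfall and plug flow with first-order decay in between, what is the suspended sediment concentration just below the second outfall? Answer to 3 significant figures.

55.6 mg/L

Conservation of mass: C = (28.00·14.00 + 3.360·508.0) / 31.36 = 2099/31.36 = 66.93 mg/L; combined flow 31.36 m³/s.
Travel time t = 10·1000 / 0.58 = 17240 s = 4.789 h.
Half-life 0.297 d → k = ln 2 / 0.297 = 2.334 d⁻¹.
After decay, C = 66.93 × e^(−kt) = 66.93 × 0.6277 = 42.01 mg/L.
At the second outfall, C = (31.36·42.01 + 3.130·192.0) / (31.36 + 3.130) = 55.62 mg/L.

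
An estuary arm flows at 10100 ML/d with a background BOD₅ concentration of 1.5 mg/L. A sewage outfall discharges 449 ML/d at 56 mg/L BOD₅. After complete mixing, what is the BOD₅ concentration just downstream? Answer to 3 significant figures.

Flow-weighted average: C = (10100·1.500 + 449.0·56.00) / 10550 = 40290/10550 = 3.820 mg/L.

3.82 mg/L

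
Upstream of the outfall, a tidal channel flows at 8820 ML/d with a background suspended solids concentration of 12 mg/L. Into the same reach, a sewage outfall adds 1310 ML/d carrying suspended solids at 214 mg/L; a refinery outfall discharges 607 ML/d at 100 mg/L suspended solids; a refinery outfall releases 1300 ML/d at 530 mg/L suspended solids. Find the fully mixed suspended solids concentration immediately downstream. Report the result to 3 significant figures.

Mass balance: C = (8820·12.00 + 1310·214.0 + 607.0·100.0 + 1300·530.0) / 12040 = 1136000/12040 = 94.37 mg/L.

94.4 mg/L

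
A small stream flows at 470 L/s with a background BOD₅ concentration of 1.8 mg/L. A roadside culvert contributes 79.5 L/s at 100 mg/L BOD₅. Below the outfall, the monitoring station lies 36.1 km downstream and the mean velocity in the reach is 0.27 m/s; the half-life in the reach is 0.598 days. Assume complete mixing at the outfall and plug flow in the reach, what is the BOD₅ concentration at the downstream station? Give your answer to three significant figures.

Mixed concentration C = ΣQC/ΣQ = (470.0·1.800 + 79.50·100.0) / 549.5 = 8796/549.5 = 16.01 mg/L.
Travel time t = 36.1·1000 / 0.27 = 133700 s = 37.14 h.
Half-life 0.598 d → k = ln 2 / 0.598 = 1.159 d⁻¹.
First-order decay: C = 16.01·exp(−k·t) = 16.01·0.1663 = 2.663 mg/L.

2.66 mg/L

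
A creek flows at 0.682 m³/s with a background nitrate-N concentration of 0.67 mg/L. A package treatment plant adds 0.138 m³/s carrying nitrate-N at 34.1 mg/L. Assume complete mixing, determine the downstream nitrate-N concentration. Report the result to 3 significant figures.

Mixed concentration C = ΣQC/ΣQ = (0.6820·0.6700 + 0.1380·34.10) / 0.8200 = 5.163/0.8200 = 6.296 mg/L.

6.30 mg/L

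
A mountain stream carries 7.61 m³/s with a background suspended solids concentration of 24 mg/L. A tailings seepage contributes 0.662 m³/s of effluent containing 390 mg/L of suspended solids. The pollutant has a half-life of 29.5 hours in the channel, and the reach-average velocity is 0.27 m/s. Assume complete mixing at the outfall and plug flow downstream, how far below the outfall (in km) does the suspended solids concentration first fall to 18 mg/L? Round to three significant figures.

44.9 km

Conservation of mass: C = (7.610·24.00 + 0.6620·390.0) / 8.272 = 440.8/8.272 = 53.29 mg/L.
Half-life 29.5 h → k = ln 2 / 29.5 = 0.02350 h⁻¹ = 0.5639 d⁻¹.
Set 53.29·exp(−k·t) = 18 → t = ln(53.29/18)/k = 166300 s = 46.19 h.
Distance = v·t = 0.27·166300 = 44900 m = 44.90 km.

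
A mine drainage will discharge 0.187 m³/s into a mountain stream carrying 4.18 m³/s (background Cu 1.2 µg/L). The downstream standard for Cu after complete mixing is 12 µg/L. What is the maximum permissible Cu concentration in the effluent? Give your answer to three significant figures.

At the limit, (Qr·Cr + Qe·Cₑ)/(Qr + Qe) = 12:
Cₑ = (4.367·12 − 4.180·1.200) / 0.1870 = 253.4 µg/L.

253 µg/L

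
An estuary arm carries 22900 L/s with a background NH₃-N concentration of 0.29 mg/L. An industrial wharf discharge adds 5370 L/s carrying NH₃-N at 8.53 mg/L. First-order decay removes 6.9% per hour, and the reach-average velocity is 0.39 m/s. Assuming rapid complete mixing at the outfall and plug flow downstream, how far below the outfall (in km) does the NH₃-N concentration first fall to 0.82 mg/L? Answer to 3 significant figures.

16.0 km

After mixing, C = (22900·0.2900 + 5370·8.530) / 28270 = 52450/28270 = 1.855 mg/L.
6.9%/h lost → k = −ln(1 − 0.069) = 0.07150 h⁻¹.
Set 1.855·exp(−k·t) = 0.82 → t = ln(1.855/0.82)/k = 41110 s = 11.42 h.
Distance = v·t = 0.39·41110 = 16030 m = 16.03 km.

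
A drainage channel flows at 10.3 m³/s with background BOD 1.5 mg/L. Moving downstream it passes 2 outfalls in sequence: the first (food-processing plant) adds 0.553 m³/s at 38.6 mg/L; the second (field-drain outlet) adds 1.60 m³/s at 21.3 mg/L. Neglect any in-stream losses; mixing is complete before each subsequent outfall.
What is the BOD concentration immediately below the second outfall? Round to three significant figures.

After outfall 1: Q = 10.30 + 0.5530 = 10.85 m³/s; C = (10.30·1.500 + 0.5530·38.60)/10.85 = 3.390 mg/L.
After outfall 2: Q = 10.85 + 1.600 = 12.45 m³/s; C = (10.85·3.390 + 1.600·21.30)/12.45 = 5.691 mg/L.

5.69 mg/L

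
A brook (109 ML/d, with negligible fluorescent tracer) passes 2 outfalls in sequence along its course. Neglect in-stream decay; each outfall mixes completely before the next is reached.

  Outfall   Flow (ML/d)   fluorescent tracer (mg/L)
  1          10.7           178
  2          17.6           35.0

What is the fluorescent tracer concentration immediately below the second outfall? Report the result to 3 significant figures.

18.4 mg/L

After outfall 1: Q = 109.0 + 10.70 = 119.7 ML/d; C = (109.0·0 + 10.70·178.0)/119.7 = 15.91 mg/L.
After outfall 2: Q = 119.7 + 17.60 = 137.3 ML/d; C = (119.7·15.91 + 17.60·35.00)/137.3 = 18.36 mg/L.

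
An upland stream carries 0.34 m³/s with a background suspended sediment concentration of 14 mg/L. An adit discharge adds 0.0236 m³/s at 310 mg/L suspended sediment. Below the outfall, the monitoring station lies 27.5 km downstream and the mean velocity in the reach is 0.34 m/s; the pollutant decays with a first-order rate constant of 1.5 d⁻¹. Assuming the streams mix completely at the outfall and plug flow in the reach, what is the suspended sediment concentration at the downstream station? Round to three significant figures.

After mixing, C = (0.3400·14.00 + 0.02360·310.0) / 0.3636 = 12.08/0.3636 = 33.21 mg/L.
Travel time t = 27.5·1000 / 0.34 = 80880 s = 22.47 h.
Decay over the reach: 33.21·exp(−kt) = 33.21·0.2456 = 8.156 mg/L.

8.16 mg/L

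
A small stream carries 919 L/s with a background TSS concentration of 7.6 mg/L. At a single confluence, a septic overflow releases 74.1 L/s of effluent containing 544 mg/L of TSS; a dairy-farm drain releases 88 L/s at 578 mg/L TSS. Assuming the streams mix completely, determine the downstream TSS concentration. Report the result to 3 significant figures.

90.8 mg/L

Conservation of mass: C = (919.0·7.600 + 74.10·544.0 + 88.00·578.0) / 1081 = 98160/1081 = 90.80 mg/L.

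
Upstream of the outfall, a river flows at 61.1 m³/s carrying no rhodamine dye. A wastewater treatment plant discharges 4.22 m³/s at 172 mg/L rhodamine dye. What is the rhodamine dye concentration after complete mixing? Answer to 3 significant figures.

Mass balance: C = (61.10·0 + 4.220·172.0) / 65.32 = 725.8/65.32 = 11.11 mg/L.

11.1 mg/L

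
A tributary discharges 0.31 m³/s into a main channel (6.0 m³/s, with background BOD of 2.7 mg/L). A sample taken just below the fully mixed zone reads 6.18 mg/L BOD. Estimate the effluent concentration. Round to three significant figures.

73.5 mg/L

Mass balance: 6.000·2.700 + 0.3100·Cₑ = 6.310·6.180
→ Cₑ = (6.310·6.180 − 6.000·2.700) / 0.3100 = 73.53 mg/L.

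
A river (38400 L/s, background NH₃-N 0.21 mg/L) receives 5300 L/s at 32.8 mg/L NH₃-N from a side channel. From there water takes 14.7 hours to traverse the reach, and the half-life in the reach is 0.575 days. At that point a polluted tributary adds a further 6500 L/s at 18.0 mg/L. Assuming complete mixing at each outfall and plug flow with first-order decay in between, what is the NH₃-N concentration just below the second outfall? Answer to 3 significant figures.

4.06 mg/L

Mass balance: C = (38400·0.2100 + 5300·32.80) / 43700 = 181900/43700 = 4.163 mg/L; combined flow 43700 L/s.
Half-life 0.575 d → k = ln 2 / 0.575 = 1.205 d⁻¹.
Decay over the reach: 4.163·exp(−kt) = 4.163·0.4779 = 1.989 mg/L.
Second outfall: C = (43700·1.989 + 6500·18.00)/50200 = 4.062 mg/L.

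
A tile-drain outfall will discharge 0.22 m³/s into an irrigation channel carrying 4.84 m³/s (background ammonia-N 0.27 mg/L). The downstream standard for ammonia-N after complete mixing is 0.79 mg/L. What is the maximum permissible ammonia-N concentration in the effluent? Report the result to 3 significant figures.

At the limit, (Qr·Cr + Qe·Cₑ)/(Qr + Qe) = 0.79:
Cₑ = (5.060·0.79 − 4.840·0.2700) / 0.2200 = 12.23 mg/L.

12.2 mg/L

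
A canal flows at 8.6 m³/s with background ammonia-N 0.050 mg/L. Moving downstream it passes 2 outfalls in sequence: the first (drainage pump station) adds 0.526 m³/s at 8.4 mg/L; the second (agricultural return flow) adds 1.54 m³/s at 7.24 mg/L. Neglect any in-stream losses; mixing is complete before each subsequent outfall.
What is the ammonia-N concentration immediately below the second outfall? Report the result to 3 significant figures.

After outfall 1: Q = 8.600 + 0.5260 = 9.126 m³/s; C = (8.600·0.05000 + 0.5260·8.400)/9.126 = 0.5313 mg/L.
After outfall 2: Q = 9.126 + 1.540 = 10.67 m³/s; C = (9.126·0.5313 + 1.540·7.240)/10.67 = 1.500 mg/L.

1.50 mg/L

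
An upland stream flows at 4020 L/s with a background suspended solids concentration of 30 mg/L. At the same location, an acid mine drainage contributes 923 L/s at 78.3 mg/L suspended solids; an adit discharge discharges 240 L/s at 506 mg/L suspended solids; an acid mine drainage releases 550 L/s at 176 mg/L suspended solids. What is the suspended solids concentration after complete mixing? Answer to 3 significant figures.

Mass balance: C = (4020·30.00 + 923.0·78.30 + 240.0·506.0 + 550.0·176.0) / 5733 = 411100/5733 = 71.71 mg/L.

71.7 mg/L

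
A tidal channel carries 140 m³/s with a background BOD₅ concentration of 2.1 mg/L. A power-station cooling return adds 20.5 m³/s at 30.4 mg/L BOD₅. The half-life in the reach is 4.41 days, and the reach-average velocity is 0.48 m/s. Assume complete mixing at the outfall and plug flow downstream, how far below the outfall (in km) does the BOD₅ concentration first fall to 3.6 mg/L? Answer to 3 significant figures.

Flow-weighted average: C = (140.0·2.100 + 20.50·30.40) / 160.5 = 917.2/160.5 = 5.715 mg/L.
Half-life 4.41 d → k = ln 2 / 4.41 = 0.1572 d⁻¹.
Set 5.715·exp(−k·t) = 3.6 → t = ln(5.715/3.6)/k = 254000 s = 70.56 h.
Distance = v·t = 0.48·254000 = 121900 m = 121.9 km.

122 km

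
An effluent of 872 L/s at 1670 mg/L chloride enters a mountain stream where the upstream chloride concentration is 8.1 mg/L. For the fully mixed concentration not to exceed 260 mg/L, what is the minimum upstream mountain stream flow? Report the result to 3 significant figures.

4880 L/s

Set C_mix = 260: (Q·8.100 + 872.0·1670) / (Q + 872.0) = 260
→ Q = 872.0·(1670 − 260)/(260 − 8.100) = 4881 L/s.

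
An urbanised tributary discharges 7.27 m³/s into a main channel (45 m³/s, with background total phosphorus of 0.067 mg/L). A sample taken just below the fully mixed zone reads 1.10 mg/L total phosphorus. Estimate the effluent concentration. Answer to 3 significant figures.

Mass balance: 45.00·0.06700 + 7.270·Cₑ = 52.27·1.100
→ Cₑ = (52.27·1.100 − 45.00·0.06700) / 7.270 = 7.494 mg/L.

7.49 mg/L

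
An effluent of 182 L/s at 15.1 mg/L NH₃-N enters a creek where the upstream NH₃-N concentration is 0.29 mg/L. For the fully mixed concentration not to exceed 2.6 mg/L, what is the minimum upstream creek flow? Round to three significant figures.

Set C_mix = 2.6: (Q·0.2900 + 182.0·15.10) / (Q + 182.0) = 2.6
→ Q = 182.0·(15.10 − 2.6)/(2.6 − 0.2900) = 984.8 L/s.

985 L/s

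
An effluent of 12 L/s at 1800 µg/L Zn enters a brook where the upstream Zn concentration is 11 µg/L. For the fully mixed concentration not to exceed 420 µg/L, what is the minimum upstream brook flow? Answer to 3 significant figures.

Set C_mix = 420: (Q·11.00 + 12.00·1800) / (Q + 12.00) = 420
→ Q = 12.00·(1800 − 420)/(420 − 11.00) = 40.49 L/s.

40.5 L/s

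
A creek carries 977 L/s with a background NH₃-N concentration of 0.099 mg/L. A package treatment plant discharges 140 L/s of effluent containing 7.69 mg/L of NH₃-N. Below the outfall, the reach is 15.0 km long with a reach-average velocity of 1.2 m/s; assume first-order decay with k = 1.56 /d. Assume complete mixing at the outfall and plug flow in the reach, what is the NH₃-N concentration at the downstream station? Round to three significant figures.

0.838 mg/L

Mass balance: C = (977.0·0.09900 + 140.0·7.690) / 1117 = 1173/1117 = 1.050 mg/L.
Travel time t = 15.0·1000 / 1.2 = 12500 s = 3.472 h.
After decay, C = 1.050 × e^(−kt) = 1.050 × 0.7980 = 0.8382 mg/L.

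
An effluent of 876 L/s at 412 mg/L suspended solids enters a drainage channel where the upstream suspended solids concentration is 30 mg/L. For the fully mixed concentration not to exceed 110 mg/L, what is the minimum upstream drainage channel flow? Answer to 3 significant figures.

Set C_mix = 110: (Q·30.00 + 876.0·412.0) / (Q + 876.0) = 110
→ Q = 876.0·(412.0 − 110)/(110 − 30.00) = 3307 L/s.

3310 L/s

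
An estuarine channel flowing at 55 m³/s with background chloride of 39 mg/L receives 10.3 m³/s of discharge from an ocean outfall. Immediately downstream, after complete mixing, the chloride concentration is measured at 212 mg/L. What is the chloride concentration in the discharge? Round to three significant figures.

Mass balance: 55.00·39.00 + 10.30·Cₑ = 65.30·212.0
→ Cₑ = (65.30·212.0 − 55.00·39.00) / 10.30 = 1136 mg/L.

1140 mg/L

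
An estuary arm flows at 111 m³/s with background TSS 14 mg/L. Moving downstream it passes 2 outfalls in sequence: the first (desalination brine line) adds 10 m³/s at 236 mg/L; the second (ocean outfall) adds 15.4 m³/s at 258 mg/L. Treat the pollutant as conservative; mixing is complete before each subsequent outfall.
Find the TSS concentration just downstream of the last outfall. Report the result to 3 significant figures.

57.8 mg/L

After outfall 1: Q = 111.0 + 10.00 = 121.0 m³/s; C = (111.0·14.00 + 10.00·236.0)/121.0 = 32.35 mg/L.
After outfall 2: Q = 121.0 + 15.40 = 136.4 m³/s; C = (121.0·32.35 + 15.40·258.0)/136.4 = 57.82 mg/L.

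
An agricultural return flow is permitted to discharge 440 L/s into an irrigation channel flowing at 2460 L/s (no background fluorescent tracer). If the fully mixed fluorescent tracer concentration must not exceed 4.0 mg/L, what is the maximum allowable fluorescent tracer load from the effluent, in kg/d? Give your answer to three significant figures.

Mass balance at the limit: 2460·0 + 440.0·Cₑ = 2900·4.0 → Cₑ = 26.36 mg/L.
440.0 L/s = 0.4400 m³/s. Load = 0.4400 m³/s × 26.36 g/m³ × 86 400 s/d = 1002 kg/d.

1000 kg/d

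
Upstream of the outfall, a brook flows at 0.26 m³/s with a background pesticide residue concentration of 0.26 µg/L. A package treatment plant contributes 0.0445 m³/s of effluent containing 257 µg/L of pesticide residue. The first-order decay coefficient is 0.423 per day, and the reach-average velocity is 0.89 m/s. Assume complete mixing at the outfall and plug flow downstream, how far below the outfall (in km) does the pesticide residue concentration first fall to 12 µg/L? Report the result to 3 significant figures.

After mixing, C = (0.2600·0.2600 + 0.04450·257.0) / 0.3045 = 11.50/0.3045 = 37.78 µg/L.
Set 37.78·exp(−k·t) = 12 → t = ln(37.78/12)/k = 234300 s = 65.07 h.
Distance = v·t = 0.89·234300 = 208500 m = 208.5 km.

208 km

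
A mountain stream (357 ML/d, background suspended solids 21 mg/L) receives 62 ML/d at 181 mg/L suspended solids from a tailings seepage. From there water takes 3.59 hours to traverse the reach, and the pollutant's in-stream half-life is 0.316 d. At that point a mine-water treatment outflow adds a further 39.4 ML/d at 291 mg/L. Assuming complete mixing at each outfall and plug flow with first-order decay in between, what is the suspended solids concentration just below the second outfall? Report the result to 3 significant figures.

54.4 mg/L

Conservation of mass: C = (357.0·21.00 + 62.00·181.0) / 419.0 = 18720/419.0 = 44.68 mg/L; combined flow 419.0 ML/d.
Half-life 0.316 d → k = ln 2 / 0.316 = 2.194 d⁻¹.
Applying C = C₀e^(−kt): 44.68 × 0.7203 = 32.18 mg/L.
Second outfall: C = (419.0·32.18 + 39.40·291.0)/458.4 = 54.42 mg/L.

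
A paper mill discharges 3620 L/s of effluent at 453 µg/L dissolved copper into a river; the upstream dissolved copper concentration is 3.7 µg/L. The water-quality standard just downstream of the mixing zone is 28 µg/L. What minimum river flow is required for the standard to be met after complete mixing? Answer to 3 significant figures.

Set C_mix = 28: (Q·3.700 + 3620·453.0) / (Q + 3620) = 28
→ Q = 3620·(453.0 − 28)/(28 − 3.700) = 63310 L/s.

63300 L/s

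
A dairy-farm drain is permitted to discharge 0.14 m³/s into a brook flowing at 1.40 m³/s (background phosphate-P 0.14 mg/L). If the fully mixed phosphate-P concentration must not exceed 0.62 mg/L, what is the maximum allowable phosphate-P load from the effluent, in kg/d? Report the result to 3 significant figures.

Mass balance at the limit: 1.400·0.1400 + 0.1400·Cₑ = 1.540·0.62 → Cₑ = 5.420 mg/L.
Load = 0.1400 m³/s × 5.420 g/m³ × 86 400 s/d = 65.56 kg/d.

65.6 kg/d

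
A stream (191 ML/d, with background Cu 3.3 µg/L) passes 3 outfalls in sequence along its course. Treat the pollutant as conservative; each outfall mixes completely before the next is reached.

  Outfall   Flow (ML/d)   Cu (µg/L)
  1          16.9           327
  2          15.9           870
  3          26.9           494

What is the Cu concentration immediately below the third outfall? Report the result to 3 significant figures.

Below outfall 1: Q → 207.9 ML/d, C = (191.0·3.300 + 16.90·327.0)/207.9 = 29.61 µg/L.
Below outfall 2: Q → 223.8 ML/d, C = (207.9·29.61 + 15.90·870.0)/223.8 = 89.32 µg/L.
Below outfall 3: Q → 250.7 ML/d, C = (223.8·89.32 + 26.90·494.0)/250.7 = 132.7 µg/L.

133 µg/L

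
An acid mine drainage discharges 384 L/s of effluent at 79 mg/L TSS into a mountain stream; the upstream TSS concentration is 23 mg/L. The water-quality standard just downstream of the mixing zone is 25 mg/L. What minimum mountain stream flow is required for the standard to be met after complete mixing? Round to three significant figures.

10400 L/s

Set C_mix = 25: (Q·23.00 + 384.0·79.00) / (Q + 384.0) = 25
→ Q = 384.0·(79.00 − 25)/(25 − 23.00) = 10370 L/s.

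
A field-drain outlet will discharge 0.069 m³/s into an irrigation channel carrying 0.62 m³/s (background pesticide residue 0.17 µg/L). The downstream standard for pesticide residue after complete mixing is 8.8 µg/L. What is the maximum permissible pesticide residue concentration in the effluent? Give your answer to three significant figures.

At the limit, (Qr·Cr + Qe·Cₑ)/(Qr + Qe) = 8.8:
Cₑ = (0.6890·8.8 − 0.6200·0.1700) / 0.06900 = 86.34 µg/L.

86.3 µg/L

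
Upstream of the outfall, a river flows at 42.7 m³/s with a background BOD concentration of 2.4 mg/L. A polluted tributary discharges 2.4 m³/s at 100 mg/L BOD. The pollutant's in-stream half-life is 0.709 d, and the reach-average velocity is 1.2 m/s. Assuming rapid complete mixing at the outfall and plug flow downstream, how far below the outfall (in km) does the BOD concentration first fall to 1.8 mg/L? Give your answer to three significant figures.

153 km

Mixed concentration C = ΣQC/ΣQ = (42.70·2.400 + 2.400·100.0) / 45.10 = 342.5/45.10 = 7.594 mg/L.
Half-life 0.709 d → k = ln 2 / 0.709 = 0.9776 d⁻¹.
Set 7.594·exp(−k·t) = 1.8 → t = ln(7.594/1.8)/k = 127200 s = 35.34 h.
Distance = v·t = 1.2·127200 = 152700 m = 152.7 km.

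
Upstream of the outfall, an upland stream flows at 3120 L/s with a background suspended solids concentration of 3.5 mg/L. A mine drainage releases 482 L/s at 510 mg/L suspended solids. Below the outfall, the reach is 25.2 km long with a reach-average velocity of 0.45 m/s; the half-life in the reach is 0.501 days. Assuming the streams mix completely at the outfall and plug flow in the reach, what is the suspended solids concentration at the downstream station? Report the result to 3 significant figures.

Mass balance: C = (3120·3.500 + 482.0·510.0) / 3602 = 256700/3602 = 71.28 mg/L.
Travel time t = 25.2·1000 / 0.45 = 56000 s = 15.56 h.
Half-life 0.501 d → k = ln 2 / 0.501 = 1.384 d⁻¹.
Applying C = C₀e^(−kt): 71.28 × 0.4079 = 29.07 mg/L.

29.1 mg/L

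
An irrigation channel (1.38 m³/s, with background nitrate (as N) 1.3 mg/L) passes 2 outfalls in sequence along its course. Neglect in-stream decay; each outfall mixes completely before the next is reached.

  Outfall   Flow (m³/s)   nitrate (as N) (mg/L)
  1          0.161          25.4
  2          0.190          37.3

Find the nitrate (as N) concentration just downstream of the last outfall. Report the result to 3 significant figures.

7.49 mg/L

Below outfall 1: Q → 1.541 m³/s, C = (1.380·1.300 + 0.1610·25.40)/1.541 = 3.818 mg/L.
Below outfall 2: Q → 1.731 m³/s, C = (1.541·3.818 + 0.1900·37.30)/1.731 = 7.493 mg/L.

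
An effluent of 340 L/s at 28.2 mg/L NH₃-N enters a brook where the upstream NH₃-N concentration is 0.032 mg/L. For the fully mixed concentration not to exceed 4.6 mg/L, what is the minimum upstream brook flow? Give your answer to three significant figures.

1760 L/s

Set C_mix = 4.6: (Q·0.03200 + 340.0·28.20) / (Q + 340.0) = 4.6
→ Q = 340.0·(28.20 − 4.6)/(4.6 − 0.03200) = 1757 L/s.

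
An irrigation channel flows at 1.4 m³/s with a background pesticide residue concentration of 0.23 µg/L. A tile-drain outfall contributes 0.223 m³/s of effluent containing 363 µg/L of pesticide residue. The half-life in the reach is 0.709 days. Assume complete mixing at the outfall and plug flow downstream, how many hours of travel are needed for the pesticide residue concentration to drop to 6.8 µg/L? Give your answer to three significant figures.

After mixing, C = (1.400·0.2300 + 0.2230·363.0) / 1.623 = 81.27/1.623 = 50.07 µg/L.
Half-life 0.709 d → k = ln 2 / 0.709 = 0.9776 d⁻¹.
50.07·exp(−k·t) = 6.8 → t = ln(50.07/6.8)/k = 176500 s = 49.01 h.

49.0 h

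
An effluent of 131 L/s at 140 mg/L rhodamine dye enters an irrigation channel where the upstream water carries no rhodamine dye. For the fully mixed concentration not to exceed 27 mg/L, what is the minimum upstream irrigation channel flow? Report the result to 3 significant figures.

548 L/s

Set C_mix = 27: (Q·0 + 131.0·140.0) / (Q + 131.0) = 27
→ Q = 131.0·(140.0 − 27)/(27 − 0) = 548.3 L/s.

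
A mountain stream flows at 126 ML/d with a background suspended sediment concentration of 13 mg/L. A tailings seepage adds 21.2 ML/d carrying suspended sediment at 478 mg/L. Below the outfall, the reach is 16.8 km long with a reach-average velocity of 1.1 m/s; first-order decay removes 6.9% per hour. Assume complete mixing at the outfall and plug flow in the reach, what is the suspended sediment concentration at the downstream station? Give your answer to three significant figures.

Mass balance: C = (126.0·13.00 + 21.20·478.0) / 147.2 = 11770/147.2 = 79.97 mg/L.
Travel time t = 16.8·1000 / 1.1 = 15270 s = 4.242 h.
6.9%/h lost → k = −ln(1 − 0.069) = 0.07150 h⁻¹.
Applying C = C₀e^(−kt): 79.97 × 0.7384 = 59.05 mg/L.

59.0 mg/L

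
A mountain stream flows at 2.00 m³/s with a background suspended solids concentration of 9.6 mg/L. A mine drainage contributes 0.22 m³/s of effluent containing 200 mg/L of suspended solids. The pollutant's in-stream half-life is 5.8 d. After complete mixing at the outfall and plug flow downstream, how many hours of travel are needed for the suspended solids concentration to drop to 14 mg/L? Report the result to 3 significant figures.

Conservation of mass: C = (2.000·9.600 + 0.2200·200.0) / 2.220 = 63.20/2.220 = 28.47 mg/L.
Half-life 5.8 d → k = ln 2 / 5.8 = 0.1195 d⁻¹.
28.47·exp(−k·t) = 14 → t = ln(28.47/14)/k = 513100 s = 142.5 h.

143 h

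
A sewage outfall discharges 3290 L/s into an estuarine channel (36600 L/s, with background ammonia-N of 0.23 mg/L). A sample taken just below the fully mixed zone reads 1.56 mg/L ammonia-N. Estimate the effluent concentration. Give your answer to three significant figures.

16.4 mg/L

Mass balance: 36600·0.2300 + 3290·Cₑ = 39890·1.560
→ Cₑ = (39890·1.560 − 36600·0.2300) / 3290 = 16.36 mg/L.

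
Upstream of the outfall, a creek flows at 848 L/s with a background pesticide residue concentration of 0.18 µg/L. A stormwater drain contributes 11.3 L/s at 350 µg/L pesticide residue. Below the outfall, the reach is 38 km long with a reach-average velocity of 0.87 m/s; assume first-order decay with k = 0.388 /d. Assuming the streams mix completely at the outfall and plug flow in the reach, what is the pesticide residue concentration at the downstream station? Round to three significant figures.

After mixing, C = (848.0·0.1800 + 11.30·350.0) / 859.3 = 4108/859.3 = 4.780 µg/L.
Travel time t = 38·1000 / 0.87 = 43680 s = 12.13 h.
After decay, C = 4.780 × e^(−kt) = 4.780 × 0.8219 = 3.929 µg/L.

3.93 µg/L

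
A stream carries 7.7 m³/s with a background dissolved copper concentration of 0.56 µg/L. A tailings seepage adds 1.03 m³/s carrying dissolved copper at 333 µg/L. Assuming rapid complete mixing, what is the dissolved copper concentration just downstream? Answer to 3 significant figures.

39.8 µg/L

Mass balance: C = (7.700·0.5600 + 1.030·333.0) / 8.730 = 347.3/8.730 = 39.78 µg/L.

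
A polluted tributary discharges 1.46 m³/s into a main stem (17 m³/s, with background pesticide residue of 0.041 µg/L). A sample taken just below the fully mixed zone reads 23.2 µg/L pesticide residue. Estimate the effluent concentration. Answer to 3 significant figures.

293 µg/L

Mass balance: 17.00·0.04100 + 1.460·Cₑ = 18.46·23.20
→ Cₑ = (18.46·23.20 − 17.00·0.04100) / 1.460 = 292.9 µg/L.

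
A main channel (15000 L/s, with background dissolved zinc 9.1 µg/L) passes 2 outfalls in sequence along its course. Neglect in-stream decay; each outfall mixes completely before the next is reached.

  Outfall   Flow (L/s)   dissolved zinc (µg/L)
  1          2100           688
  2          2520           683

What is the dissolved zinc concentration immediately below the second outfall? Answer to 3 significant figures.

168 µg/L

After outfall 1: Q = 15000 + 2100 = 17100 L/s; C = (15000·9.100 + 2100·688.0)/17100 = 92.47 µg/L.
After outfall 2: Q = 17100 + 2520 = 19620 L/s; C = (17100·92.47 + 2520·683.0)/19620 = 168.3 µg/L.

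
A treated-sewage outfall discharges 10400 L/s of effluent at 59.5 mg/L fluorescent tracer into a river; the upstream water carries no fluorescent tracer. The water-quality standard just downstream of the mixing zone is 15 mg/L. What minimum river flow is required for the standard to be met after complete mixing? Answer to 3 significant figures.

30900 L/s

Set C_mix = 15: (Q·0 + 10400·59.50) / (Q + 10400) = 15
→ Q = 10400·(59.50 − 15)/(15 − 0) = 30850 L/s.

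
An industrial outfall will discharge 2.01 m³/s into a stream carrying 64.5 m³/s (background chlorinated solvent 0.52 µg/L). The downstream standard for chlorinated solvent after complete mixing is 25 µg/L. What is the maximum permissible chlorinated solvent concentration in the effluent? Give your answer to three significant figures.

811 µg/L

At the limit, (Qr·Cr + Qe·Cₑ)/(Qr + Qe) = 25:
Cₑ = (66.51·25 − 64.50·0.5200) / 2.010 = 810.6 µg/L.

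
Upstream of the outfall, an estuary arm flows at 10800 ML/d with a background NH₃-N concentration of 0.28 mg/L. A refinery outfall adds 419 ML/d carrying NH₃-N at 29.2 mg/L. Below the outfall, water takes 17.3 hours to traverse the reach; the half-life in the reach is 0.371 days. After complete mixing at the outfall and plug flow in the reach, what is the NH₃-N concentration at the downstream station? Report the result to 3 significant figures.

After mixing, C = (10800·0.2800 + 419.0·29.20) / 11220 = 15260/11220 = 1.360 mg/L.
Half-life 0.371 d → k = ln 2 / 0.371 = 1.868 d⁻¹.
Decay over the reach: 1.360·exp(−kt) = 1.360·0.2601 = 0.3537 mg/L.

0.354 mg/L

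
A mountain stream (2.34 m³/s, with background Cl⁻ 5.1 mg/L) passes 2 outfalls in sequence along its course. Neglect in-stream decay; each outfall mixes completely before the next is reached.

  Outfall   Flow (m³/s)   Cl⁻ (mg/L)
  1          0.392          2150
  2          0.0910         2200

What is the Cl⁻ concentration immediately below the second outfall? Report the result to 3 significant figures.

After outfall 1: Q = 2.340 + 0.3920 = 2.732 m³/s; C = (2.340·5.100 + 0.3920·2150)/2.732 = 312.9 mg/L.
After outfall 2: Q = 2.732 + 0.09100 = 2.823 m³/s; C = (2.732·312.9 + 0.09100·2200)/2.823 = 373.7 mg/L.

374 mg/L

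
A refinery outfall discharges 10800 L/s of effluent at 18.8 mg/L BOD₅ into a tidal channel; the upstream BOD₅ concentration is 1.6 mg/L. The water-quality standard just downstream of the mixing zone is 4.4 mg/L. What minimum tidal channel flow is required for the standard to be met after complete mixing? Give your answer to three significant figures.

55500 L/s

Set C_mix = 4.4: (Q·1.600 + 10800·18.80) / (Q + 10800) = 4.4
→ Q = 10800·(18.80 − 4.4)/(4.4 − 1.600) = 55540 L/s.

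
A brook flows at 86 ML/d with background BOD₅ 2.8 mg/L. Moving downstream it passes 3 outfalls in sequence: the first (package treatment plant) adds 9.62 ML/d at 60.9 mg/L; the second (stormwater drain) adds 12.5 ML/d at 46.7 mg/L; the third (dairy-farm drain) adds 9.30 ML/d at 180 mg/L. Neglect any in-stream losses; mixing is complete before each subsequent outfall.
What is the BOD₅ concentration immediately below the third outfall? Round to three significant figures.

26.3 mg/L

Outfall 1: combined Q = 95.62 ML/d; C = (86.00·2.800 + 9.620·60.90)/95.62 = 8.645 mg/L.
Outfall 2: combined Q = 108.1 ML/d; C = (95.62·8.645 + 12.50·46.70)/108.1 = 13.04 mg/L.
Outfall 3: combined Q = 117.4 ML/d; C = (108.1·13.04 + 9.300·180.0)/117.4 = 26.27 mg/L.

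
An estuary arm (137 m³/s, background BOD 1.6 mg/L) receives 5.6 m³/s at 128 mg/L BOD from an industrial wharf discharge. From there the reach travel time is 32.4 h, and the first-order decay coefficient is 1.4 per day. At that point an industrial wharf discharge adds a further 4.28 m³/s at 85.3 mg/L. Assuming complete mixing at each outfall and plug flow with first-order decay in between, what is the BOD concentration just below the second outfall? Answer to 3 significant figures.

3.45 mg/L

Mixed concentration C = ΣQC/ΣQ = (137.0·1.600 + 5.600·128.0) / 142.6 = 936.0/142.6 = 6.564 mg/L; combined flow 142.6 m³/s.
After decay, C = 6.564 × e^(−kt) = 6.564 × 0.1511 = 0.9916 mg/L.
At the second outfall, C = (142.6·0.9916 + 4.280·85.30) / (142.6 + 4.280) = 3.448 mg/L.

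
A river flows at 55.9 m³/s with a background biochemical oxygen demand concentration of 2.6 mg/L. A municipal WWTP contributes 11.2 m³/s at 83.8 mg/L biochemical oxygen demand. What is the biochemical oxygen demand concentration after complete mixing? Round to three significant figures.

After mixing, C = (55.90·2.600 + 11.20·83.80) / 67.10 = 1084/67.10 = 16.15 mg/L.

16.2 mg/L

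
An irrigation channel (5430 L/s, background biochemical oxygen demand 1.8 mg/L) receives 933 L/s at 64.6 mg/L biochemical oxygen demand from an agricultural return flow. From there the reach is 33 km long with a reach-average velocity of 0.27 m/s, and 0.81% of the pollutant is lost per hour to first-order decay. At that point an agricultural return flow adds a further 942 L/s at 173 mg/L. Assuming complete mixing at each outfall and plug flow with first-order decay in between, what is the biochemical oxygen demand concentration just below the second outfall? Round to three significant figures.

Conservation of mass: C = (5430·1.800 + 933.0·64.60) / 6363 = 70050/6363 = 11.01 mg/L; combined flow 6363 L/s.
Travel time t = 33·1000 / 0.27 = 122200 s = 33.95 h.
0.81%/h lost → k = −ln(1 − 0.0081) = 0.008133 h⁻¹.
First-order decay: C = 11.01·exp(−k·t) = 11.01·0.7587 = 8.352 mg/L.
At the second outfall, C = (6363·8.352 + 942.0·173.0) / (6363 + 942.0) = 29.58 mg/L.

29.6 mg/L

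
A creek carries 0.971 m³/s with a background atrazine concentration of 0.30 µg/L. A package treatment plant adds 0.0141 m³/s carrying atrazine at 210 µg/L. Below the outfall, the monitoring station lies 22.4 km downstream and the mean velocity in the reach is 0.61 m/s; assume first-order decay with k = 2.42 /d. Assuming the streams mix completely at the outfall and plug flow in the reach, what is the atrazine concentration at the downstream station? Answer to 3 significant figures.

Flow-weighted average: C = (0.9710·0.3000 + 0.01410·210.0) / 0.9851 = 3.252/0.9851 = 3.301 µg/L.
Travel time t = 22.4·1000 / 0.61 = 36720 s = 10.20 h.
Applying C = C₀e^(−kt): 3.301 × 0.3575 = 1.180 µg/L.

1.18 µg/L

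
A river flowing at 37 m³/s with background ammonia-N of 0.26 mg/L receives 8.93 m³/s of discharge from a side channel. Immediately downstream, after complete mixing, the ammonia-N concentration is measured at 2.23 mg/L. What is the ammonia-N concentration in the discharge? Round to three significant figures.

Mass balance: 37.00·0.2600 + 8.930·Cₑ = 45.93·2.230
→ Cₑ = (45.93·2.230 − 37.00·0.2600) / 8.930 = 10.39 mg/L.

10.4 mg/L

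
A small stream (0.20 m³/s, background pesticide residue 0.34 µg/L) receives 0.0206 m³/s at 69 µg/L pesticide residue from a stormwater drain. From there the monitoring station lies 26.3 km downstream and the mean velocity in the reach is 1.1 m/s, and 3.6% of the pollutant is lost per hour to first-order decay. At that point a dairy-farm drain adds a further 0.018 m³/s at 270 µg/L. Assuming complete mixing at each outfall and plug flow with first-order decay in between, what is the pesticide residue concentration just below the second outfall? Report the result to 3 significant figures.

25.3 µg/L

Flow-weighted average: C = (0.2000·0.3400 + 0.02060·69.00) / 0.2206 = 1.489/0.2206 = 6.752 µg/L; combined flow 0.2206 m³/s.
Travel time t = 26.3·1000 / 1.1 = 23910 s = 6.641 h.
3.6%/h lost → k = −ln(1 − 0.036) = 0.03666 h⁻¹.
After decay, C = 6.752 × e^(−kt) = 6.752 × 0.7839 = 5.292 µg/L.
Second outfall: C = (0.2206·5.292 + 0.01800·270.0)/0.2386 = 25.26 µg/L.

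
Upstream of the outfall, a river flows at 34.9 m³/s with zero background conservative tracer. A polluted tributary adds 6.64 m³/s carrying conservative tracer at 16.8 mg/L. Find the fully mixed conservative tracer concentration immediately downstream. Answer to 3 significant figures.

2.69 mg/L

Conservation of mass: C = (34.90·0 + 6.640·16.80) / 41.54 = 111.6/41.54 = 2.685 mg/L.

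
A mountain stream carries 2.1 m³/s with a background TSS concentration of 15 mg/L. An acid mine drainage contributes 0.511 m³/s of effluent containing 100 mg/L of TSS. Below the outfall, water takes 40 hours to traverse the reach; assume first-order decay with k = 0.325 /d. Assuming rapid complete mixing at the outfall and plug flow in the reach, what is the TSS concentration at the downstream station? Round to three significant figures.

Mixed concentration C = ΣQC/ΣQ = (2.100·15.00 + 0.5110·100.0) / 2.611 = 82.60/2.611 = 31.64 mg/L.
After decay, C = 31.64 × e^(−kt) = 31.64 × 0.5818 = 18.40 mg/L.

18.4 mg/L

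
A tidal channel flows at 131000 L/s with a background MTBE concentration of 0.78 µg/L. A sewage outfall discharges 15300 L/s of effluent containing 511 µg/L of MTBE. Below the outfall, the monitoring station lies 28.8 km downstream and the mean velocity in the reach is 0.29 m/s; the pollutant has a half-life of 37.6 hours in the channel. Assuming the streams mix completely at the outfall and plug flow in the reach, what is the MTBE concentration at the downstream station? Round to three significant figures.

32.6 µg/L

Flow-weighted average: C = (131000·0.7800 + 15300·511.0) / 146300 = 7920000/146300 = 54.14 µg/L.
Travel time t = 28.8·1000 / 0.29 = 99310 s = 27.59 h.
Half-life 37.6 h → k = ln 2 / 37.6 = 0.01843 h⁻¹ = 0.4424 d⁻¹.
First-order decay: C = 54.14·exp(−k·t) = 54.14·0.6014 = 32.56 µg/L.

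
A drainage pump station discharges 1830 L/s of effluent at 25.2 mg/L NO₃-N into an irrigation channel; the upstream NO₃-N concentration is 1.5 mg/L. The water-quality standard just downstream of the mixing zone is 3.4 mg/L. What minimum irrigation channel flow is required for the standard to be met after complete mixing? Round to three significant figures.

21000 L/s

Set C_mix = 3.4: (Q·1.500 + 1830·25.20) / (Q + 1830) = 3.4
→ Q = 1830·(25.20 − 3.4)/(3.4 − 1.500) = 21000 L/s.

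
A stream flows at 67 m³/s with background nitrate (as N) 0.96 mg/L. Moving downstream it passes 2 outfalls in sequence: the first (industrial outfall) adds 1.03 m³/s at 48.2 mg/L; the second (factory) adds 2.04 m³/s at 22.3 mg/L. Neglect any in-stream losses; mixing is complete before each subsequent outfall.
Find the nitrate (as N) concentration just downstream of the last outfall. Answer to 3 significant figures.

2.28 mg/L

Outfall 1: combined Q = 68.03 m³/s; C = (67.00·0.9600 + 1.030·48.20)/68.03 = 1.675 mg/L.
Outfall 2: combined Q = 70.07 m³/s; C = (68.03·1.675 + 2.040·22.30)/70.07 = 2.276 mg/L.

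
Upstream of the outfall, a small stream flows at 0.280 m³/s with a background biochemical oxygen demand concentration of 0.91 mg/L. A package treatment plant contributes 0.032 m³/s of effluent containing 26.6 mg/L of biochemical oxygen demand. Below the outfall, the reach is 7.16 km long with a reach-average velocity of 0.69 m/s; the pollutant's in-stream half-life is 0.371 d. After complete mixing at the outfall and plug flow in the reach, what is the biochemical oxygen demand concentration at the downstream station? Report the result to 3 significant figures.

After mixing, C = (0.2800·0.9100 + 0.03200·26.60) / 0.3120 = 1.106/0.3120 = 3.545 mg/L.
Travel time t = 7.16·1000 / 0.69 = 10380 s = 2.882 h.
Half-life 0.371 d → k = ln 2 / 0.371 = 1.868 d⁻¹.
Applying C = C₀e^(−kt): 3.545 × 0.7990 = 2.832 mg/L.

2.83 mg/L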